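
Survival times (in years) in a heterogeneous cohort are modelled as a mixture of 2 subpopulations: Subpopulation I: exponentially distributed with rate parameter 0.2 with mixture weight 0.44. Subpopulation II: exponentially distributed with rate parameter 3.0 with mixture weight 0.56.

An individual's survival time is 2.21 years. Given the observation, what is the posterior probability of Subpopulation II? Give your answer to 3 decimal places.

0.038

Apply Bayes' rule: the posterior for each component is proportional to its prior times its likelihood at x.
Evaluate each component's likelihood at the observed value:
  f_I = 0.12855
  f_II = 0.00396049
Multiply by the mixture weights:
  w_I·f_I = 0.44 × 0.12855 = 0.056562
  w_II·f_II = 0.56 × 0.00396049 = 0.00221787
Sum: 0.056562 + 0.00221787 = 0.0587798
P(Subpopulation II | x) = 0.00221787 / 0.0587798 ≈ 0.038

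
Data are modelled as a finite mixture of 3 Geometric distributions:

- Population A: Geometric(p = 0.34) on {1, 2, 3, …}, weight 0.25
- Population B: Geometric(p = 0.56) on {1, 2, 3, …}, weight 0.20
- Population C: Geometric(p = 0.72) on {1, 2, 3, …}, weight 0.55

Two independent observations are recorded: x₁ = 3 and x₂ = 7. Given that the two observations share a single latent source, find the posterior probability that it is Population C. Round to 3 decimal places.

Posterior ∝ prior × likelihood, so P(k | x) ∝ w_k f_k(x); normalise over all components.
Since both observations come from the same component, the likelihood for component k is f_k(x₁)·f_k(x₂).
  L_A = [0.34·(1−0.34)^2 = 0.34·0.4356 = 0.148104] × [0.0281023] = 0.00416207
  L_B = [0.56·(1−0.56)^2 = 0.56·0.1936 = 0.108416] × [0.00406354] = 0.000440552
  L_C = [0.72·(1−0.72)^2 = 0.72·0.0784 = 0.056448] × [0.000346961] = 1.95853e-05
Prior × likelihood for each component:
  w_A·L_A = 0.25 × 0.00416207 = 0.00104052
  w_B·L_B = 0.20 × 0.000440552 = 8.81105e-05
  w_C·L_C = 0.55 × 1.95853e-05 = 1.07719e-05
Evidence: 0.00104052 + 8.81105e-05 + 1.07719e-05 = 0.0011394
P(Population C | x₁,x₂) = 1.07719e-05 / 0.0011394 ≈ 0.009

0.009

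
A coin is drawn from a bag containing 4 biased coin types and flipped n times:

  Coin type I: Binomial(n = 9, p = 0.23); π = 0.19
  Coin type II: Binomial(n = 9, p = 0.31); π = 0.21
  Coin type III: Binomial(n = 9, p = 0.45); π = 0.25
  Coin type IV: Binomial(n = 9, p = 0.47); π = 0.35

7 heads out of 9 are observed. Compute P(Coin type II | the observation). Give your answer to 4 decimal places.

Apply Bayes' rule: the posterior for each component is proportional to its prior times its likelihood at x.
Binomial probabilities:
  f_I = C(9,7)·0.23^7·0.77^2 = 36·3.40483e-05·0.5929 = 0.00072674
  f_II = C(9,7)·0.31^7·0.69^2 = 36·0.000275126·0.4761 = 0.00471555
  f_III = C(9,7)·0.45^7·0.55^2 = 36·0.00373669·0.3025 = 0.0406926
  f_IV = C(9,7)·0.47^7·0.53^2 = 36·0.00506623·0.2809 = 0.0512318
Unnormalised posteriors:
  w_I·f_I = 0.19 × 0.00072674 = 0.000138081
  w_II·f_II = 0.21 × 0.00471555 = 0.000990266
  w_III·f_III = 0.25 × 0.0406926 = 0.0101732
  w_IV·f_IV = 0.35 × 0.0512318 = 0.0179311
Normaliser: 0.000138081 + 0.000990266 + 0.0101732 + 0.0179311 = 0.0292326
P(Coin type II | data) = 0.000990266 / 0.0292326 ≈ 0.0339

0.0339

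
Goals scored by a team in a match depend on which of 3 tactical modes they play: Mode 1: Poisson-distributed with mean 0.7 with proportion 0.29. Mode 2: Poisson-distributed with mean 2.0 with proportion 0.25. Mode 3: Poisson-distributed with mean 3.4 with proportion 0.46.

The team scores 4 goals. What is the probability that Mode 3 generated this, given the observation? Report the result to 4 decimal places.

0.7808

P(component k | x) = w_k·f_k(x) / marginal(x), where marginal(x) = Σ_j w_j·f_j(x).
Component likelihoods at x = 4 goals:
  p_1 = 0.00496792
  p_2 = 0.0902235
  p_3 = 0.185825
Unnormalised posteriors:
  w_1·p_1 = 0.29 × 0.00496792 = 0.0014407
  w_2·p_2 = 0.25 × 0.0902235 = 0.0225559
  w_3·p_3 = 0.46 × 0.185825 = 0.0854793
Marginal: 0.0014407 + 0.0225559 + 0.0854793 = 0.109476
P(Mode 3 | x) ≈ 0.7808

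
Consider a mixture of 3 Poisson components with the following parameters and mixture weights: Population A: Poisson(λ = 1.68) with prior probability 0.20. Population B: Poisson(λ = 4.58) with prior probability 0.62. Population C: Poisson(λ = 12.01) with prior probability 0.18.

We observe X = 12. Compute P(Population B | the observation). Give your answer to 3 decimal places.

0.052

Posterior ∝ prior × likelihood, so P(k | x) ∝ w_k f_k(x); normalise over all components.
Poisson probabilities:
  p_A = e^(−1.68)·1.68^12/12! = 1.9668e-07
  p_B = e^(−4.58)·4.58^12/12! = 0.00182381
  p_C = e^(−12.01)·12.01^12/12! = 0.114367
Weight by the priors:
  w_A·p_A = 0.20 × 1.9668e-07 = 3.9336e-08
  w_B·p_B = 0.62 × 0.00182381 = 0.00113076
  w_C·p_C = 0.18 × 0.114367 = 0.0205861
Denominator: 3.9336e-08 + 0.00113076 + 0.0205861 = 0.0217169
Responsibility of Population B: 0.00113076 / 0.0217169 ≈ 0.052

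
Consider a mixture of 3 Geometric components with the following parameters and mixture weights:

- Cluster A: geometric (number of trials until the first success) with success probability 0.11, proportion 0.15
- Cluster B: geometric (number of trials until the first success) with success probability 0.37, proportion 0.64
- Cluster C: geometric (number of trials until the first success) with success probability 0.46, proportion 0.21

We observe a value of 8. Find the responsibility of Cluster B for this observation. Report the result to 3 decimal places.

The responsibility of component k is π_k f_k(x) divided by Σ_j π_j f_j(x).
Geometric probabilities:
  f_A = 0.11·(1−0.11)^7 = 0.11·0.442313 = 0.0486545
  f_B = 0.37·(1−0.37)^7 = 0.37·0.0393898 = 0.0145742
  f_C = 0.46·(1−0.46)^7 = 0.46·0.0133893 = 0.00615906
Multiply by the mixture weights:
  π_A·f_A = 0.15 × 0.0486545 = 0.00729817
  π_B·f_B = 0.64 × 0.0145742 = 0.00932751
  π_C·f_C = 0.21 × 0.00615906 = 0.0012934
Evidence: 0.00729817 + 0.00932751 + 0.0012934 = 0.0179191
P(Cluster B | data) ≈ 0.521

0.521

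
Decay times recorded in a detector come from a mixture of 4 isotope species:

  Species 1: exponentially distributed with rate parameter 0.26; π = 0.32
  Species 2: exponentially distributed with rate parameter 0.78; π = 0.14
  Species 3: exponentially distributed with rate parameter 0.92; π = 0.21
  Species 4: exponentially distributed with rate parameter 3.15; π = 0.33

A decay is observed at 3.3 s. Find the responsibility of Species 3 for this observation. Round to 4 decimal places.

Apply Bayes' rule: the posterior for each component is proportional to its prior times its likelihood at x.
Component likelihoods at x = 3.3 s:
  L_1 = 0.26·e^(−0.26·3.3) = 0.26·e^(−0.8580) = 0.110242
  L_2 = 0.78·e^(−0.78·3.3) = 0.78·e^(−2.5740) = 0.0594594
  L_3 = 0.92·e^(−0.92·3.3) = 0.92·e^(−3.0360) = 0.0441845
  L_4 = 3.15·e^(−3.15·3.3) = 3.15·e^(−10.3950) = 9.63428e-05
Weight by the priors:
  π_1·L_1 = 0.32 × 0.110242 = 0.0352776
  π_2·L_2 = 0.14 × 0.0594594 = 0.00832432
  π_3·L_3 = 0.21 × 0.0441845 = 0.00927874
  π_4·L_4 = 0.33 × 9.63428e-05 = 3.17931e-05
Normaliser: 0.0352776 + 0.00832432 + 0.00927874 + 3.17931e-05 = 0.0529124
P(Species 3 | the observation) ≈ 0.1754

0.1754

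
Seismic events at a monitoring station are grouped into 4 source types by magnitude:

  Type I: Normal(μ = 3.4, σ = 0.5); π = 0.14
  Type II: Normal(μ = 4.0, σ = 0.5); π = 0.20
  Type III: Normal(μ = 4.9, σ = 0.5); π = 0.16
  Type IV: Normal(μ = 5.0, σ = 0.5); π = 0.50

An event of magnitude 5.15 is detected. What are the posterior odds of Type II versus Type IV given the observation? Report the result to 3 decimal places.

Since P(k|x) ∝ π_k f_k(x), the posterior odds are π_i f_i(x) / (π_j f_j(x)).
Evaluate each component's likelihood at the observed value:
  p_I = 0.00174537
  p_II = 0.0566541
  p_III = 0.704131
  p_IV = 0.762776
0.0113308 / 0.381388 ≈ 0.030

0.030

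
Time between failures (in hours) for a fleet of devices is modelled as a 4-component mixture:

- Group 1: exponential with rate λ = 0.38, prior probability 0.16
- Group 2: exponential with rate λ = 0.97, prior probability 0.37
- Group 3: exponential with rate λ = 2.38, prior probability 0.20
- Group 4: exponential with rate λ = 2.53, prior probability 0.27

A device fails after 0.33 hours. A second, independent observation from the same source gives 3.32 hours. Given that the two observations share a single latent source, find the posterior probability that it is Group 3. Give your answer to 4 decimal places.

The responsibility of component k is P(Z=k) f_k(x) divided by Σ_j P(Z=j) f_j(x).
Since both observations come from the same component, the likelihood for component k is f_k(x₁)·f_k(x₂).
  p_1 = [0.335215] × [0.107616] = 0.0360745
  p_2 = [0.704294] × [0.0387409] = 0.027285
  p_3 = [1.08513] × [0.000880959] = 0.000955956
  p_4 = [1.09781] × [0.000569142] = 0.000624811
Unnormalised posteriors:
  P(Z=1)·p_1 = 0.16 × 0.0360745 = 0.00577193
  P(Z=2)·p_2 = 0.37 × 0.027285 = 0.0100954
  P(Z=3)·p_3 = 0.20 × 0.000955956 = 0.000191191
  P(Z=4)·p_4 = 0.27 × 0.000624811 = 0.000168699
Denominator: 0.00577193 + 0.0100954 + 0.000191191 + 0.000168699 = 0.0162273
Responsibility of Group 3: 0.000191191 / 0.0162273 ≈ 0.0118

0.0118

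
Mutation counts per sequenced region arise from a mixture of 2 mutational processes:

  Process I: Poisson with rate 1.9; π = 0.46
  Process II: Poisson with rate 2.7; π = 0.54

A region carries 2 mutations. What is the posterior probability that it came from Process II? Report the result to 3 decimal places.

0.516

Apply Bayes' rule: the posterior for each component is proportional to its prior times its likelihood at x.
Component likelihoods at x = 2 mutations:
  L_I = 0.269971
  L_II = 0.244964
Weight by the priors:
  P(Z=I)·L_I = 0.46 × 0.269971 = 0.124187
  P(Z=II)·L_II = 0.54 × 0.244964 = 0.132281
Marginal: 0.124187 + 0.132281 = 0.256467
So the posterior for Process II is 0.132281 / 0.256467 ≈ 0.516.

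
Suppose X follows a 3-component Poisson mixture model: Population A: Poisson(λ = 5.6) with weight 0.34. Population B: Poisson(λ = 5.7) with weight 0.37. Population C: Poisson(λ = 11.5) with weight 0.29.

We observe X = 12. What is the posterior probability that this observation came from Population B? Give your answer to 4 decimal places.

0.0793

By Bayes' theorem, P(k | x) = P(Z=k) f_k(x) / Σ_j P(Z=j) f_j(x).
Component likelihoods at x = 12:
  f_A = 0.00734294
  f_B = 0.00821642
  f_C = 0.113149
Multiply by the mixture weights:
  P(Z=A)·f_A = 0.34 × 0.00734294 = 0.0024966
  P(Z=B)·f_B = 0.37 × 0.00821642 = 0.00304008
  P(Z=C)·f_C = 0.29 × 0.113149 = 0.0328132
Normaliser: 0.0024966 + 0.00304008 + 0.0328132 = 0.0383499
P(Population B | x) = 0.00304008 / 0.0383499 ≈ 0.0793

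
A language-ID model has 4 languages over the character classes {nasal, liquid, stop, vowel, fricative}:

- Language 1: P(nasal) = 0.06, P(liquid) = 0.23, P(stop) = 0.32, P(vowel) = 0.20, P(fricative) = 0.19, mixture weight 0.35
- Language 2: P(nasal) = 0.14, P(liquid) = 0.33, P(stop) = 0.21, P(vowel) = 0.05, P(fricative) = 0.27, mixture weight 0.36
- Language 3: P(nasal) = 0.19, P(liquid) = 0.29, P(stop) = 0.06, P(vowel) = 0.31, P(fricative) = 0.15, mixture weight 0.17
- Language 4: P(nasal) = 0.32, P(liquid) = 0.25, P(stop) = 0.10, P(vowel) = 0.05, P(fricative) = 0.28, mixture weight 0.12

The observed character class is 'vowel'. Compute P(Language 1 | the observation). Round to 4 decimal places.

Apply Bayes' rule: the posterior for each component is proportional to its prior times its likelihood at x.
Component likelihoods at x = 'vowel':
  p_1 = P(vowel | comp) = 0.20
  p_2 = P(vowel | comp) = 0.05
  p_3 = P(vowel | comp) = 0.31
  p_4 = P(vowel | comp) = 0.05
Unnormalised posteriors:
  P(Z=1)·p_1 = 0.35 × 0.2 = 0.07
  P(Z=2)·p_2 = 0.36 × 0.05 = 0.018
  P(Z=3)·p_3 = 0.17 × 0.31 = 0.0527
  P(Z=4)·p_4 = 0.12 × 0.05 = 0.006
Marginal: 0.07 + 0.018 + 0.0527 + 0.006 = 0.1467
So the posterior for Language 1 is 0.07 / 0.1467 ≈ 0.4772.

0.4772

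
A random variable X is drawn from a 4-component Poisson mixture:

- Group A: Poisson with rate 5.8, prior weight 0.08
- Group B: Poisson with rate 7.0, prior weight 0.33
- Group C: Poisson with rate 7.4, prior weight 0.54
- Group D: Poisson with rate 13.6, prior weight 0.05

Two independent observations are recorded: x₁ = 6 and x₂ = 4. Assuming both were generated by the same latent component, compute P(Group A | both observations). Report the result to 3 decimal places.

0.152

The responsibility of component k is π_k f_k(x) divided by Σ_j π_j f_j(x).
Since both observations come from the same component, the likelihood for component k is f_k(x₁)·f_k(x₂).
  f_A = [e^(−5.8)·5.8^6/6! = 0.160076] × [0.142755] = 0.0228518
  f_B = [e^(−7.0)·7.0^6/6! = 0.149003] × [0.0912262] = 0.013593
  f_C = [e^(−7.4)·7.4^6/6! = 0.139405] × [0.0763724] = 0.0106467
  f_D = [e^(−13.6)·13.6^6/6! = 0.0109017] × [0.00176823] = 1.92768e-05
Multiply by the mixture weights:
  π_A·f_A = 0.08 × 0.0228518 = 0.00182814
  π_B·f_B = 0.33 × 0.013593 = 0.00448568
  π_C·f_C = 0.54 × 0.0106467 = 0.00574922
  π_D·f_D = 0.05 × 1.92768e-05 = 9.63841e-07
Evidence: 0.00182814 + 0.00448568 + 0.00574922 + 9.63841e-07 = 0.012064
P(Group A | data) = 0.00182814 / 0.012064 ≈ 0.152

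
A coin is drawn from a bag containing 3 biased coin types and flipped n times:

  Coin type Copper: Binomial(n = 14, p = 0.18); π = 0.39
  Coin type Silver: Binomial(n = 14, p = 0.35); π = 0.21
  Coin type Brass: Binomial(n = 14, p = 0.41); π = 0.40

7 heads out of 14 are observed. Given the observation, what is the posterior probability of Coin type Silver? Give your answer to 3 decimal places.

0.249

Posterior ∝ prior × likelihood, so P(k | x) ∝ π_k f_k(x); normalise over all components.
Binomial probabilities:
  p_Copper = 0.00523783
  p_Silver = 0.108247
  p_Brass = 0.166341
Multiply by the mixture weights:
  π_Copper·p_Copper = 0.39 × 0.00523783 = 0.00204276
  π_Silver·p_Silver = 0.21 × 0.108247 = 0.0227319
  π_Brass·p_Brass = 0.40 × 0.166341 = 0.0665363
Normaliser: 0.00204276 + 0.0227319 + 0.0665363 = 0.0913109
Responsibility of Coin type Silver: 0.0227319 / 0.0913109 ≈ 0.249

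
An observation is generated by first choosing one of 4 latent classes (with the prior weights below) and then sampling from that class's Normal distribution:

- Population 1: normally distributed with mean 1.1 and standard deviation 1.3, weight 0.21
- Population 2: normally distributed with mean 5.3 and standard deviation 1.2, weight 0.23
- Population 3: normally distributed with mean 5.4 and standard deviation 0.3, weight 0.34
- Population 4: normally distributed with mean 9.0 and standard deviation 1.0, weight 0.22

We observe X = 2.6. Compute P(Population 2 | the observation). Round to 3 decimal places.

0.155

Posterior ∝ prior × likelihood, so P(k | x) ∝ π_k f_k(x); normalise over all components.
Normal densities:
  p_1 = 0.157712
  p_2 = 0.0264497
  p_3 = 1.61381e-19
  p_4 = 5.08814e-10
Weight by the priors:
  π_1·p_1 = 0.21 × 0.157712 = 0.0331196
  π_2·p_2 = 0.23 × 0.0264497 = 0.00608343
  π_3·p_3 = 0.34 × 1.61381e-19 = 5.48694e-20
  π_4·p_4 = 0.22 × 5.08814e-10 = 1.11939e-10
Sum: 0.0331196 + 0.00608343 + 5.48694e-20 + 1.11939e-10 = 0.039203
P(Population 2 | data) = 0.00608343 / 0.039203 ≈ 0.155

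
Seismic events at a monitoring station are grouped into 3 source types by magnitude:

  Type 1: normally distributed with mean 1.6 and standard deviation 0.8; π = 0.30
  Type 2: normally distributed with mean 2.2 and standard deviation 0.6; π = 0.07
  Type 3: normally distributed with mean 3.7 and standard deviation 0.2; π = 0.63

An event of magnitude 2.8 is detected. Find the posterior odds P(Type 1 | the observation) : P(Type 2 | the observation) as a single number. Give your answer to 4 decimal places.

1.7205

Since P(k|x) ∝ w_k f_k(x), the posterior odds are w_i f_i(x) / (w_j f_j(x)).
Normal densities:
  f_1 = 0.161897
  f_2 = 0.403285
  f_3 = 7.99187e-05
Odds = (0.30/0.07) × (0.161897/0.403285) = 4.28571 × 0.401446 ≈ 1.7205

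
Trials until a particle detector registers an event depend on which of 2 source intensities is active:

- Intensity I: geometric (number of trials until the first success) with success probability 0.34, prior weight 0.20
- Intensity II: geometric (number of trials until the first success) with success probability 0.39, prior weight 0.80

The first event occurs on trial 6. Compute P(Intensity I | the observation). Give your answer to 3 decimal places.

The responsibility of component k is w_k f_k(x) divided by Σ_j w_j f_j(x).
Evaluate each component's likelihood at the observed value:
  f_I = 0.34·(1−0.34)^5 = 0.34·0.125233 = 0.0425793
  f_II = 0.39·(1−0.39)^5 = 0.39·0.0844596 = 0.0329393
Unnormalised posteriors:
  w_I·f_I = 0.20 × 0.0425793 = 0.00851586
  w_II·f_II = 0.80 × 0.0329393 = 0.0263514
Marginal: 0.00851586 + 0.0263514 = 0.0348673
Responsibility of Intensity I: 0.00851586 / 0.0348673 ≈ 0.244

0.244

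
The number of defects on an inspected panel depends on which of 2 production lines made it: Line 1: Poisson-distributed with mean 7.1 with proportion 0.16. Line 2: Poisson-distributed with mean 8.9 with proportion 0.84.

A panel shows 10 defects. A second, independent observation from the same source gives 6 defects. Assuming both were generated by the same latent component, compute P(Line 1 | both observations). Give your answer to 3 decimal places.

0.158

The responsibility of component k is π_k f_k(x) divided by Σ_j π_j f_j(x).
Since both observations come from the same component, the likelihood for component k is f_k(x₁)·f_k(x₂).
  p_1 = [0.0740167] × [0.1468] = 0.0108657
  p_2 = [0.117197] × [0.0941427] = 0.0110332
Unnormalised posteriors:
  π_1·p_1 = 0.16 × 0.0108657 = 0.00173851
  π_2·p_2 = 0.84 × 0.0110332 = 0.00926792
Evidence: 0.00173851 + 0.00926792 = 0.0110064
Responsibility of Line 1: 0.00173851 / 0.0110064 ≈ 0.158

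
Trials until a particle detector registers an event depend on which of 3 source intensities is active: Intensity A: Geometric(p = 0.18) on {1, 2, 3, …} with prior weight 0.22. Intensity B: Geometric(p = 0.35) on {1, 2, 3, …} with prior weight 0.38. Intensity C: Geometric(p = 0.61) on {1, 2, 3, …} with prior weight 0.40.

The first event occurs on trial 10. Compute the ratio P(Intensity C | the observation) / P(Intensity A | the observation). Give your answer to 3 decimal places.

0.008

The posterior odds equal the prior odds times the likelihood ratio: (π_i/π_j)·(f_i(x)/f_j(x)).
Geometric probabilities:
  L_A = 0.0301715
  L_B = 0.00724917
  L_C = 0.000127324
Odds = (0.40/0.22) × (0.000127324/0.0301715) = 1.81818 × 0.00422002 ≈ 0.008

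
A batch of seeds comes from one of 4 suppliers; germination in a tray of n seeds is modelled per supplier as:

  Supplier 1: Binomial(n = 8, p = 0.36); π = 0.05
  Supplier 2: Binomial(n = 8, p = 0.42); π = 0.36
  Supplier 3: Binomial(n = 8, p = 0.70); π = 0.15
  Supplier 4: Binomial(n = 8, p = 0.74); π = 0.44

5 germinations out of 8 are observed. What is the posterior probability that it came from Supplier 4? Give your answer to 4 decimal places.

By Bayes' theorem, P(k | x) = π_k f_k(x) / Σ_j π_j f_j(x).
Component likelihoods at x = 5 germinations out of 8:
  p_1 = C(8,5)·0.36^5·0.64^3 = 56·0.00604662·0.262144 = 0.0887647
  p_2 = C(8,5)·0.42^5·0.58^3 = 56·0.0130691·0.195112 = 0.142797
  p_3 = C(8,5)·0.70^5·0.30^3 = 56·0.16807·0.027 = 0.254122
  p_4 = C(8,5)·0.74^5·0.26^3 = 56·0.221901·0.017576 = 0.218407
Unnormalised posteriors:
  π_1·p_1 = 0.05 × 0.0887647 = 0.00443824
  π_2·p_2 = 0.36 × 0.142797 = 0.0514068
  π_3·p_3 = 0.15 × 0.254122 = 0.0381183
  π_4·p_4 = 0.44 × 0.218407 = 0.0960991
Evidence: 0.00443824 + 0.0514068 + 0.0381183 + 0.0960991 = 0.190062
Responsibility of Supplier 4: 0.0960991 / 0.190062 ≈ 0.5056

0.5056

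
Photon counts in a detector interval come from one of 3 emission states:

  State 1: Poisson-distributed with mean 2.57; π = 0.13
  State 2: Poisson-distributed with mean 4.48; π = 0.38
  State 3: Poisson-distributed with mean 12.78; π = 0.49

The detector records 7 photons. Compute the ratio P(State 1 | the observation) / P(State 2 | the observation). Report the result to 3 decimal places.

The posterior odds equal the prior odds times the likelihood ratio: (π_i/π_j)·(f_i(x)/f_j(x)).
Component likelihoods at x = 7 photons:
  p_1 = e^(−2.57)·2.57^7/7! = 0.0112451
  p_2 = e^(−4.48)·4.48^7/7! = 0.0814472
  p_3 = e^(−12.78)·12.78^7/7! = 0.0311173
Posterior odds = (π_1·p_1) / (π_2·p_2) = (0.13·0.0112451) / (0.38·0.0814472) = 0.00146187 / 0.0309499 ≈ 0.047

0.047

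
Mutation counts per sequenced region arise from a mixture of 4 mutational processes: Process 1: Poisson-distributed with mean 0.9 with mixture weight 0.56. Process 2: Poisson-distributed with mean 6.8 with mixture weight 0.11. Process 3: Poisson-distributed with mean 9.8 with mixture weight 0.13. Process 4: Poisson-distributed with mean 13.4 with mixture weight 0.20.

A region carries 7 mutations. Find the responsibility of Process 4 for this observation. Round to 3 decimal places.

0.139

The responsibility of component k is w_k f_k(x) divided by Σ_j w_j f_j(x).
Poisson probabilities:
  L_1 = e^(−0.9)·0.9^7/7! = 3.85835e-05
  L_2 = e^(−6.8)·6.8^7/7! = 0.148569
  L_3 = e^(−9.8)·9.8^7/7! = 0.0955138
  L_4 = e^(−13.4)·13.4^7/7! = 0.0233215
Weight by the priors:
  w_1·L_1 = 0.56 × 3.85835e-05 = 2.16068e-05
  w_2·L_2 = 0.11 × 0.148569 = 0.0163426
  w_3·L_3 = 0.13 × 0.0955138 = 0.0124168
  w_4·L_4 = 0.20 × 0.0233215 = 0.00466431
Denominator: 2.16068e-05 + 0.0163426 + 0.0124168 + 0.00466431 = 0.0334453
So the posterior for Process 4 is 0.00466431 / 0.0334453 ≈ 0.139.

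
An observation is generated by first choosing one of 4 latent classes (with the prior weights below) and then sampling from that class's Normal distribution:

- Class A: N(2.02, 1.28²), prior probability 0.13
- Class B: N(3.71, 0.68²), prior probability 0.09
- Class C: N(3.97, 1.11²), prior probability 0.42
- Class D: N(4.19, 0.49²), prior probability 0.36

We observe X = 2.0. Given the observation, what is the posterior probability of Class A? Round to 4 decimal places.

Apply Bayes' rule: the posterior for each component is proportional to its prior times its likelihood at x.
Component likelihoods at x = 2.0:
  p_A = 0.311636
  p_B = 0.0248438
  p_C = 0.0744066
  p_D = 3.74201e-05
Unnormalised posteriors:
  π_A·p_A = 0.13 × 0.311636 = 0.0405126
  π_B·p_B = 0.09 × 0.0248438 = 0.00223594
  π_C·p_C = 0.42 × 0.0744066 = 0.0312508
  π_D·p_D = 0.36 × 3.74201e-05 = 1.34712e-05
Marginal: 0.0405126 + 0.00223594 + 0.0312508 + 1.34712e-05 = 0.0740128
Responsibility of Class A: 0.0405126 / 0.0740128 ≈ 0.5474

0.5474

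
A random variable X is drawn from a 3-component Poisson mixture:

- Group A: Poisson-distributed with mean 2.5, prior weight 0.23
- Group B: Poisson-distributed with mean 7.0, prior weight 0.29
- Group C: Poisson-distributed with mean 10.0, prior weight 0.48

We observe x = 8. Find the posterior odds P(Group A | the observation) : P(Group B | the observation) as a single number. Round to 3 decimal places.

Only the two components matter; the odds are (π_i f_i(x)) / (π_j f_j(x)).
Poisson probabilities:
  f_A = e^(−2.5)·2.5^8/8! = 0.00310644
  f_B = e^(−7.0)·7.0^8/8! = 0.130377
  f_C = e^(−10.0)·10.0^8/8! = 0.112599
Odds = (0.23/0.29) × (0.00310644/0.130377) = 0.793103 × 0.0238265 ≈ 0.019

0.019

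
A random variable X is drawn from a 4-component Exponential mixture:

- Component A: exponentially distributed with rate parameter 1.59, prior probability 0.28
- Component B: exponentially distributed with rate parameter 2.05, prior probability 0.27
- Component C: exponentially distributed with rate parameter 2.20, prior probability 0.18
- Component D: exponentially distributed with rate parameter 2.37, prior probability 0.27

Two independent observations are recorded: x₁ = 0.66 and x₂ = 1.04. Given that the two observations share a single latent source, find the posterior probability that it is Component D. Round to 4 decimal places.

The responsibility of component k is w_k f_k(x) divided by Σ_j w_j f_j(x).
Since both observations come from the same component, the likelihood for component k is f_k(x₁)·f_k(x₂).
  p_A = [1.59·e^(−1.59·0.66) = 1.59·e^(−1.0494) = 0.556735] × [0.304262] = 0.169393
  p_B = [2.05·e^(−2.05·0.66) = 2.05·e^(−1.3530) = 0.529851] × [0.24313] = 0.128822
  p_C = [2.20·e^(−2.20·0.66) = 2.20·e^(−1.4520) = 0.515024] × [0.223232] = 0.11497
  p_D = [2.37·e^(−2.37·0.66) = 2.37·e^(−1.5642) = 0.495935] × [0.201511] = 0.0999365
Prior × likelihood for each component:
  w_A·p_A = 0.28 × 0.169393 = 0.0474301
  w_B·p_B = 0.27 × 0.128822 = 0.0347821
  w_C·p_C = 0.18 × 0.11497 = 0.0206946
  w_D·p_D = 0.27 × 0.0999365 = 0.0269829
Evidence: 0.0474301 + 0.0347821 + 0.0206946 + 0.0269829 = 0.12989
So the posterior for Component D is 0.0269829 / 0.12989 ≈ 0.2077.

0.2077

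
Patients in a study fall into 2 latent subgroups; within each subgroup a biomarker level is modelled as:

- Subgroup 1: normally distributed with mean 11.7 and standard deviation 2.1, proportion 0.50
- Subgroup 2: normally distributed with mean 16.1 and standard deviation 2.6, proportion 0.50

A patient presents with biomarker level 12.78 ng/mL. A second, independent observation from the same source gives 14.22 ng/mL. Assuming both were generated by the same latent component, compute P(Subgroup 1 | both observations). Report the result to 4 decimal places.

P(component k | x) = π_k·f_k(x) / marginal(x), where marginal(x) = Σ_j π_j·f_j(x).
Since both observations come from the same component, the likelihood for component k is f_k(x₁)·f_k(x₂).
  f_1 = [(1/(2.1·√(2π)))·exp(−(12.78−11.7)²/(2·2.1²)) = 0.189973·exp(-0.13224) = 0.16644] × [0.0924695] = 0.0153906
  f_2 = [(1/(2.6·√(2π)))·exp(−(12.78−16.1)²/(2·2.6²)) = 0.153439·exp(-0.81527) = 0.0679002] × [0.118142] = 0.00802185
Unnormalised posteriors:
  π_1·f_1 = 0.50 × 0.0153906 = 0.00769531
  π_2·f_2 = 0.50 × 0.00802185 = 0.00401092
Marginal: 0.00769531 + 0.00401092 = 0.0117062
Responsibility of Subgroup 1: 0.00769531 / 0.0117062 ≈ 0.6574

0.6574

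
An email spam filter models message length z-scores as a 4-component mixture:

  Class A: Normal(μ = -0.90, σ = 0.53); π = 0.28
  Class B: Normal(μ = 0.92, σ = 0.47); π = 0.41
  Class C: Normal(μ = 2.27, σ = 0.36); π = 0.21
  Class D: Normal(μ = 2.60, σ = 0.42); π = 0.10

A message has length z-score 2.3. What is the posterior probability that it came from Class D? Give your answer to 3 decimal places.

0.237

By Bayes' theorem, P(k | x) = P(Z=k) f_k(x) / Σ_j P(Z=j) f_j(x).
Normal densities:
  p_A = (1/(0.53·√(2π)))·exp(−(2.3−-0.90)²/(2·0.53²)) = 0.752721·exp(-18.22713) = 9.13468e-09
  p_B = (1/(0.47·√(2π)))·exp(−(2.3−0.92)²/(2·0.47²)) = 0.848813·exp(-4.31055) = 0.0113963
  p_C = (1/(0.36·√(2π)))·exp(−(2.3−2.27)²/(2·0.36²)) = 1.108173·exp(-0.00347) = 1.10433
  p_D = (1/(0.42·√(2π)))·exp(−(2.3−2.60)²/(2·0.42²)) = 0.949863·exp(-0.25510) = 0.735989
Prior × likelihood for each component:
  P(Z=A)·p_A = 0.28 × 9.13468e-09 = 2.55771e-09
  P(Z=B)·p_B = 0.41 × 0.0113963 = 0.0046725
  P(Z=C)·p_C = 0.21 × 1.10433 = 0.23191
  P(Z=D)·p_D = 0.10 × 0.735989 = 0.0735989
Marginal: 2.55771e-09 + 0.0046725 + 0.23191 + 0.0735989 = 0.310181
P(Class D | x) ≈ 0.237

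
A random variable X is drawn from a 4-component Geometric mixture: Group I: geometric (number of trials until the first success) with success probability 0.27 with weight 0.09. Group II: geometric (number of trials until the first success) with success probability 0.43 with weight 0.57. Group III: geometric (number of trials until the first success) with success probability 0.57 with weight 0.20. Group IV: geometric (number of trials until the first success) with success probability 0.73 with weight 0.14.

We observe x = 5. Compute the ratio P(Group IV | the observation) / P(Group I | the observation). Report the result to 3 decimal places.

0.079

The posterior odds equal the prior odds times the likelihood ratio: (w_i/w_j)·(f_i(x)/f_j(x)).
Evaluate each component's likelihood at the observed value:
  p_I = 0.0766753
  p_II = 0.0453908
  p_III = 0.0194872
  p_IV = 0.00387952
0.000543133 / 0.00690077 ≈ 0.079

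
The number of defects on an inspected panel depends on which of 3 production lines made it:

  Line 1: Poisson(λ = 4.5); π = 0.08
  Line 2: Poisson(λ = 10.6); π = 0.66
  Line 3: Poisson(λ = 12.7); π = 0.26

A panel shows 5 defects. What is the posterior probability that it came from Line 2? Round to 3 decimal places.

The responsibility of component k is π_k f_k(x) divided by Σ_j π_j f_j(x).
Poisson probabilities:
  L_1 = 0.170827
  L_2 = 0.027786
  L_3 = 0.00840035
Unnormalised posteriors:
  π_1·L_1 = 0.08 × 0.170827 = 0.0136661
  π_2·L_2 = 0.66 × 0.027786 = 0.0183388
  π_3·L_3 = 0.26 × 0.00840035 = 0.00218409
Sum: 0.0136661 + 0.0183388 + 0.00218409 = 0.034189
P(Line 2 | data) ≈ 0.536

0.536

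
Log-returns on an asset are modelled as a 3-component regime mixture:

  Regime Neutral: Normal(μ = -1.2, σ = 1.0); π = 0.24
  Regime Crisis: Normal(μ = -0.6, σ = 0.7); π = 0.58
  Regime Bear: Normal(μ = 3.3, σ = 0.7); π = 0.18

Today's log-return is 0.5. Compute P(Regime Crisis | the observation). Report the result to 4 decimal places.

0.8097

Posterior ∝ prior × likelihood, so P(k | x) ∝ w_k f_k(x); normalise over all components.
Component likelihoods at x = 0.5:
  f_Neutral = (1/(1.0·√(2π)))·exp(−(0.5−-1.2)²/(2·1.0²)) = 0.398942·exp(-1.44500) = 0.0940491
  f_Crisis = (1/(0.7·√(2π)))·exp(−(0.5−-0.6)²/(2·0.7²)) = 0.569918·exp(-1.23469) = 0.165803
  f_Bear = (1/(0.7·√(2π)))·exp(−(0.5−3.3)²/(2·0.7²)) = 0.569918·exp(-8.00000) = 0.000191186
Prior × likelihood for each component:
  w_Neutral·f_Neutral = 0.24 × 0.0940491 = 0.0225718
  w_Crisis·f_Crisis = 0.58 × 0.165803 = 0.0961655
  w_Bear·f_Bear = 0.18 × 0.000191186 = 3.44135e-05
Marginal: 0.0225718 + 0.0961655 + 3.44135e-05 = 0.118772
P(Regime Crisis | x) ≈ 0.8097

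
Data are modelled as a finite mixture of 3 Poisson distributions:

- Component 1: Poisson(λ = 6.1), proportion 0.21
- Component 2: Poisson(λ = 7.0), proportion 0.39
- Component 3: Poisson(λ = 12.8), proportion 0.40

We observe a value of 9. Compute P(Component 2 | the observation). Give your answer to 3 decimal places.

Posterior ∝ prior × likelihood, so P(k | x) ∝ P(Z=k) f_k(x); normalise over all components.
Component likelihoods at x = 9:
  p_1 = e^(−6.1)·6.1^9/9! = 0.0722785
  p_2 = e^(−7.0)·7.0^9/9! = 0.101405
  p_3 = e^(−12.8)·12.8^9/9! = 0.0701709
Unnormalised posteriors:
  P(Z=1)·p_1 = 0.21 × 0.0722785 = 0.0151785
  P(Z=2)·p_2 = 0.39 × 0.101405 = 0.0395478
  P(Z=3)·p_3 = 0.40 × 0.0701709 = 0.0280684
Normaliser: 0.0151785 + 0.0395478 + 0.0280684 = 0.0827947
P(Component 2 | data) = 0.0395478 / 0.0827947 ≈ 0.478

0.478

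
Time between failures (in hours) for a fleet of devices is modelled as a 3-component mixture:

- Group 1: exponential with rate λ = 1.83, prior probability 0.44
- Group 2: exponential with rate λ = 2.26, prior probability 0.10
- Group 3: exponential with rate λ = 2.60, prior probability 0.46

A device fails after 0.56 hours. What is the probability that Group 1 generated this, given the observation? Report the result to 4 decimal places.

0.4575

By Bayes' theorem, P(k | x) = P(Z=k) f_k(x) / Σ_j P(Z=j) f_j(x).
Component likelihoods at x = 0.56 hours:
  f_1 = 1.83·e^(−1.83·0.56) = 1.83·e^(−1.0248) = 0.656729
  f_2 = 2.26·e^(−2.26·0.56) = 2.26·e^(−1.2656) = 0.637478
  f_3 = 2.60·e^(−2.60·0.56) = 2.60·e^(−1.4560) = 0.606234
Weight by the priors:
  P(Z=1)·f_1 = 0.44 × 0.656729 = 0.288961
  P(Z=2)·f_2 = 0.10 × 0.637478 = 0.0637478
  P(Z=3)·f_3 = 0.46 × 0.606234 = 0.278868
Sum: 0.288961 + 0.0637478 + 0.278868 = 0.631576
Responsibility of Group 1: 0.288961 / 0.631576 ≈ 0.4575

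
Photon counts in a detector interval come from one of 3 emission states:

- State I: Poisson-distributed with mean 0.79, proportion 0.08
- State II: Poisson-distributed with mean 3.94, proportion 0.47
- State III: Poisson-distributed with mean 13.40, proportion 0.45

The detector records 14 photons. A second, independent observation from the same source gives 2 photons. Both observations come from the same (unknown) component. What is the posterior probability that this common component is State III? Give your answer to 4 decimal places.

0.6506

P(component k | x) = P(Z=k)·f_k(x) / marginal(x), where marginal(x) = Σ_j P(Z=j)·f_j(x).
Since both observations come from the same component, the likelihood for component k is f_k(x₁)·f_k(x₂).
  p_I = [e^(−0.79)·0.79^14/14! = 1.9199e-13] × [0.141622] = 2.719e-14
  p_II = [e^(−3.94)·3.94^14/14! = 4.84639e-05] × [0.150953] = 7.31578e-06
  p_III = [e^(−13.40)·13.40^14/14! = 0.104595] × [0.00013603] = 1.42281e-05
Unnormalised posteriors:
  P(Z=I)·p_I = 0.08 × 2.719e-14 = 2.1752e-15
  P(Z=II)·p_II = 0.47 × 7.31578e-06 = 3.43842e-06
  P(Z=III)·p_III = 0.45 × 1.42281e-05 = 6.40264e-06
Evidence: 2.1752e-15 + 3.43842e-06 + 6.40264e-06 = 9.84105e-06
P(State III | x₁, x₂) ≈ 0.6506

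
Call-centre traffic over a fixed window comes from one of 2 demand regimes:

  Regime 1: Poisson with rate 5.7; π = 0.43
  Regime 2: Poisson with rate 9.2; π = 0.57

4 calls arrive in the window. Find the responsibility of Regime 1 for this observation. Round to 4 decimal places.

0.7864

P(component k | x) = w_k·f_k(x) / marginal(x), where marginal(x) = Σ_j w_j·f_j(x).
Evaluate each component's likelihood at the observed value:
  L_1 = e^(−5.7)·5.7^4/4! = 0.147167
  L_2 = e^(−9.2)·9.2^4/4! = 0.03016
Multiply by the mixture weights:
  w_1·L_1 = 0.43 × 0.147167 = 0.0632817
  w_2·L_2 = 0.57 × 0.03016 = 0.0171912
Marginal: 0.0632817 + 0.0171912 = 0.0804729
P(Regime 1 | 4 calls) = 0.0632817 / 0.0804729 ≈ 0.7864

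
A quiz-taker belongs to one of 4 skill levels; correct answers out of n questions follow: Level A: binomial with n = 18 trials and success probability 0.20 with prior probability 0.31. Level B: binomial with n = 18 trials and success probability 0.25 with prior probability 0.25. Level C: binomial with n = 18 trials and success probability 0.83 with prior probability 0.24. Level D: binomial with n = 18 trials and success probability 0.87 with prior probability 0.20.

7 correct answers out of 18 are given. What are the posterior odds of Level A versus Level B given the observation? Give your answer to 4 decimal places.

Posterior odds = (π_i f_i(x)) / (π_j f_j(x)); the normalising sum cancels.
Evaluate each component's likelihood at the observed value:
  L_A = C(18,7)·0.20^7·0.80^11 = 31824·1.28e-05·0.0858993 = 0.0349909
  L_B = C(18,7)·0.25^7·0.75^11 = 31824·6.10352e-05·0.0422351 = 0.0820368
  L_C = C(18,7)·0.83^7·0.17^11 = 31824·0.271361·3.42719e-09 = 2.95964e-05
  L_D = C(18,7)·0.87^7·0.13^11 = 31824·0.377255·1.79216e-10 = 2.15162e-06
0.0108472 / 0.0205092 ≈ 0.5289

0.5289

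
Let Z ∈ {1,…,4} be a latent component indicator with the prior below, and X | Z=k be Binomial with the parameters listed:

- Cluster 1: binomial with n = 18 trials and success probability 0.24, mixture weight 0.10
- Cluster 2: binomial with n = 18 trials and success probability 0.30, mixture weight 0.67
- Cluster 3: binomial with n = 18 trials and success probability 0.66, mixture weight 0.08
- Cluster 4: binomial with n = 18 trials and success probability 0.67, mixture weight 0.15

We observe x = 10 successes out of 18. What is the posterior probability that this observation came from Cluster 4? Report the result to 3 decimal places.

Apply Bayes' rule: the posterior for each component is proportional to its prior times its likelihood at x.
Evaluate each component's likelihood at the observed value:
  L_1 = C(18,10)·0.24^10·0.76^8 = 43758·6.34034e-07·0.111303 = 0.00308801
  L_2 = C(18,10)·0.30^10·0.70^8 = 43758·5.9049e-06·0.057648 = 0.0148955
  L_3 = C(18,10)·0.66^10·0.34^8 = 43758·0.0156834·0.000178579 = 0.122554
  L_4 = C(18,10)·0.67^10·0.33^8 = 43758·0.0182284·0.000140641 = 0.11218
Unnormalised posteriors:
  π_1·L_1 = 0.10 × 0.00308801 = 0.000308801
  π_2·L_2 = 0.67 × 0.0148955 = 0.00997997
  π_3·L_3 = 0.08 × 0.122554 = 0.00980434
  π_4·L_4 = 0.15 × 0.11218 = 0.0168271
Normaliser: 0.000308801 + 0.00997997 + 0.00980434 + 0.0168271 = 0.0369202
Responsibility of Cluster 4: 0.0168271 / 0.0369202 ≈ 0.456

0.456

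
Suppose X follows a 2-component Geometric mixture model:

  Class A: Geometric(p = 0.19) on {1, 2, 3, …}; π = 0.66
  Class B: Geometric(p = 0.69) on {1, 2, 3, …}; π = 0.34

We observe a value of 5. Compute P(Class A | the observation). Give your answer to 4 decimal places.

The responsibility of component k is P(Z=k) f_k(x) divided by Σ_j P(Z=j) f_j(x).
Component likelihoods at x = 5:
  L_A = 0.19·(1−0.19)^4 = 0.19·0.430467 = 0.0817888
  L_B = 0.69·(1−0.69)^4 = 0.69·0.00923521 = 0.00637229
Weight by the priors:
  P(Z=A)·L_A = 0.66 × 0.0817888 = 0.0539806
  P(Z=B)·L_B = 0.34 × 0.00637229 = 0.00216658
Denominator: 0.0539806 + 0.00216658 = 0.0561472
P(Class A | 5) = 0.0539806 / 0.0561472 ≈ 0.9614

0.9614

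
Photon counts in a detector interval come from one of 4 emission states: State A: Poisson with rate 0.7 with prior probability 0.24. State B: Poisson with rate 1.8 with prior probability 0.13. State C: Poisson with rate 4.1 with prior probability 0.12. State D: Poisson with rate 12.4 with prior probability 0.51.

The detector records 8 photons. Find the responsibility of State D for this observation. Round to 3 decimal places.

The responsibility of component k is π_k f_k(x) divided by Σ_j π_j f_j(x).
Component likelihoods at x = 8 photons:
  f_A = e^(−0.7)·0.7^8/8! = 7.09999e-07
  f_B = e^(−1.8)·1.8^8/8! = 0.000451783
  f_C = e^(−4.1)·4.1^8/8! = 0.0328203
  f_D = e^(−12.4)·12.4^8/8! = 0.0570954
Prior × likelihood for each component:
  π_A·f_A = 0.24 × 7.09999e-07 = 1.704e-07
  π_B·f_B = 0.13 × 0.000451783 = 5.87317e-05
  π_C·f_C = 0.12 × 0.0328203 = 0.00393844
  π_D·f_D = 0.51 × 0.0570954 = 0.0291187
Denominator: 1.704e-07 + 5.87317e-05 + 0.00393844 + 0.0291187 = 0.033116
So the posterior for State D is 0.0291187 / 0.033116 ≈ 0.879.

0.879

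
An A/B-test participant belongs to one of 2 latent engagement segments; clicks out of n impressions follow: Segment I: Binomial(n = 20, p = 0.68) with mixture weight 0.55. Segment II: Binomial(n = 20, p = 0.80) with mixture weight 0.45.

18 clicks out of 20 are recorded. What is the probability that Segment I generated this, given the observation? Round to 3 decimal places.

Posterior ∝ prior × likelihood, so P(k | x) ∝ π_k f_k(x); normalise over all components.
Component likelihoods at x = 18 clicks out of 20:
  f_I = C(20,18)·0.68^18·0.32^2 = 190·0.000966408·0.1024 = 0.0188024
  f_II = C(20,18)·0.80^18·0.20^2 = 190·0.0180144·0.04 = 0.136909
Multiply by the mixture weights:
  π_I·f_I = 0.55 × 0.0188024 = 0.0103413
  π_II·f_II = 0.45 × 0.136909 = 0.0616092
Sum: 0.0103413 + 0.0616092 = 0.0719506
So the posterior for Segment I is 0.0103413 / 0.0719506 ≈ 0.144.

0.144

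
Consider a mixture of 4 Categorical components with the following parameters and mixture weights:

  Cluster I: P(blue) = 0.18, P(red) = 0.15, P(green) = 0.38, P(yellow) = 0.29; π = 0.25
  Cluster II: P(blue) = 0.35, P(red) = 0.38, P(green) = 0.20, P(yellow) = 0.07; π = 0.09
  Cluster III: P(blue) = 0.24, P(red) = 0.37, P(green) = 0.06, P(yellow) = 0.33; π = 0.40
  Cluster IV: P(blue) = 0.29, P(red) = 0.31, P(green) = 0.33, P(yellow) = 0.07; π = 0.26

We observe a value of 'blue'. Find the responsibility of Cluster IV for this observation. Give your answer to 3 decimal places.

P(component k | x) = P(Z=k)·f_k(x) / marginal(x), where marginal(x) = Σ_j P(Z=j)·f_j(x).
Component likelihoods at x = 'blue':
  p_I = 0.18
  p_II = 0.35
  p_III = 0.24
  p_IV = 0.29
Multiply by the mixture weights:
  P(Z=I)·p_I = 0.25 × 0.18 = 0.045
  P(Z=II)·p_II = 0.09 × 0.35 = 0.0315
  P(Z=III)·p_III = 0.40 × 0.24 = 0.096
  P(Z=IV)·p_IV = 0.26 × 0.29 = 0.0754
Denominator: 0.045 + 0.0315 + 0.096 + 0.0754 = 0.2479
Responsibility of Cluster IV: 0.0754 / 0.2479 ≈ 0.304

0.304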